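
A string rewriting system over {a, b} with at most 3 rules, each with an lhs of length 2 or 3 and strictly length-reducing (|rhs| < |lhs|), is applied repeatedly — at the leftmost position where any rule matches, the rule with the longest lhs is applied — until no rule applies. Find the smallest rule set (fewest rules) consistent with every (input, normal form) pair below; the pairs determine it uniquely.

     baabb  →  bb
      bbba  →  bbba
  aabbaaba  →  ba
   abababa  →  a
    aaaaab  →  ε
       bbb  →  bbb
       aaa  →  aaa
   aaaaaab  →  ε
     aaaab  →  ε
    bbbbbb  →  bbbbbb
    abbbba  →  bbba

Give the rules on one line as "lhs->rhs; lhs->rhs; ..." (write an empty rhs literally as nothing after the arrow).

aab->ab; ab->

  | baabb => babb => bb
  | bbba
  | aabbaaba => abbaaba => baaba => baba => ba
  | abababa => ababa => aba => a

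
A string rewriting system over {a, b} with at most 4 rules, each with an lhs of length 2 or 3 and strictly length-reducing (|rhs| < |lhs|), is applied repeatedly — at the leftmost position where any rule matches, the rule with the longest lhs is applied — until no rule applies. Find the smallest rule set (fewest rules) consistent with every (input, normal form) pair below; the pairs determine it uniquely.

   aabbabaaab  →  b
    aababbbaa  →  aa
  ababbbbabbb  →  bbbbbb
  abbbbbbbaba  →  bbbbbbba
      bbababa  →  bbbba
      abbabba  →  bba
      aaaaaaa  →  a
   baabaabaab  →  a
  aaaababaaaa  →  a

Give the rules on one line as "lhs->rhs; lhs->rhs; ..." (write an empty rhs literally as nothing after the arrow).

  | aabbabaaab => ababaaab => babaaab => bbaaab => baaab => aaab => b
  | aababbbaa => ababbbaa => babbbaa => bbbaa => bbaa => baa => aa
  | ababbbbabbb => babbbbabbb => bbbbabbb => bbbbbb
  | abbbbbbbaba => bbbbbbaba => bbbbbbba

aaa->; ab->; aba->ba; baa->aa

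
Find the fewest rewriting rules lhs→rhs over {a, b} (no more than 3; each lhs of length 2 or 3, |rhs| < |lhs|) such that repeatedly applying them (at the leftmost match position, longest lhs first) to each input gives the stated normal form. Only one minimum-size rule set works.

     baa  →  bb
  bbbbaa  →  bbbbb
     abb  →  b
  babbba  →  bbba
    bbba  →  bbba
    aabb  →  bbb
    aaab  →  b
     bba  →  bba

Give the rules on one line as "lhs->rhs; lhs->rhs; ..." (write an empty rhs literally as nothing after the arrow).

aa->b; ab->

  | baa => bb
  | bbbbaa => bbbbb
  | abb => b
  | babbba => bbba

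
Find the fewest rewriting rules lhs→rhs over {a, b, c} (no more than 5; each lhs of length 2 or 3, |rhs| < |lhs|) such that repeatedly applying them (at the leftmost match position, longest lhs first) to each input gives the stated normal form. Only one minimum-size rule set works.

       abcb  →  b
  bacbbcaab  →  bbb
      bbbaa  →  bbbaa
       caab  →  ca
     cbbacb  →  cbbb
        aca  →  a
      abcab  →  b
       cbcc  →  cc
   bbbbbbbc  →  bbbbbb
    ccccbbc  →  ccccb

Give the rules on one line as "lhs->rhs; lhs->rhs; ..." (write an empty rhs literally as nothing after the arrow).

  | abcb => bcb => b
  | bacbbcaab => bbbcaab => bbaab => bbab => bbb
  | bbbaa
  | caab => cab => ca

ab->b; ac->; bc->; cab->ca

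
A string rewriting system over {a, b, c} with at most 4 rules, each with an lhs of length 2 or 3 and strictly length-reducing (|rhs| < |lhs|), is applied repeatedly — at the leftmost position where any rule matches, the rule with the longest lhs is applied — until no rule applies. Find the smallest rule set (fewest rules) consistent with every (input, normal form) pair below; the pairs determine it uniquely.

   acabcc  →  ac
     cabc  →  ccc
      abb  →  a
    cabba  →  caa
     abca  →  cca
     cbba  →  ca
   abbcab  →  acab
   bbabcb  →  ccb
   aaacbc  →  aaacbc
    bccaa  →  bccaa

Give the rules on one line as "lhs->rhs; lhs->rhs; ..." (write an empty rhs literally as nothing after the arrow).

abc->cc; acc->ac; bb->

  | acabcc => acccc => accc => acc => ac
  | cabc => ccc
  | abb => a
  | cabba => caa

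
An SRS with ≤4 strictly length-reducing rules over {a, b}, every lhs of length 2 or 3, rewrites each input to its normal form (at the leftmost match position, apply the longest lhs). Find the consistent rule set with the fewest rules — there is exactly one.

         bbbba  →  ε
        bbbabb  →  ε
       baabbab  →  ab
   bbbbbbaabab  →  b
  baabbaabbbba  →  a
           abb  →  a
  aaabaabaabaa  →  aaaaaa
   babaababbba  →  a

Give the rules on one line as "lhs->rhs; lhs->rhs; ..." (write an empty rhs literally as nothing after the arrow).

  | bbbba => bba => bb => ε
  | bbbabb => babb => bb => ε
  | baabbab => abbab => abbb => ab
  | bbbbbbaabab => bbbbaabab => bbaabab => bbabab => bbbab => bab => b

ba->; bb->; bba->bb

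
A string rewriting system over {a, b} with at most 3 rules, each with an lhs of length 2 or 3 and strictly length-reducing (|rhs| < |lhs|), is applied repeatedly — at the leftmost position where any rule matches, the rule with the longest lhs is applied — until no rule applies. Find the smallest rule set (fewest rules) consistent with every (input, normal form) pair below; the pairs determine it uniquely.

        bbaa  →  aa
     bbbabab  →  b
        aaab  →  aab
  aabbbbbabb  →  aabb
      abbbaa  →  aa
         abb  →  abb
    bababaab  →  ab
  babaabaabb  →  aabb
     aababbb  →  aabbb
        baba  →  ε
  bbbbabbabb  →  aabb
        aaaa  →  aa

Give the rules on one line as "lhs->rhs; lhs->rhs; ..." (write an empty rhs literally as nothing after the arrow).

aaa->aa; ba->; bba->a

  | bbaa => aa
  | bbbabab => babab => bab => b
  | aaab => aab
  | aabbbbbabb => aabbbabb => aababb => aabb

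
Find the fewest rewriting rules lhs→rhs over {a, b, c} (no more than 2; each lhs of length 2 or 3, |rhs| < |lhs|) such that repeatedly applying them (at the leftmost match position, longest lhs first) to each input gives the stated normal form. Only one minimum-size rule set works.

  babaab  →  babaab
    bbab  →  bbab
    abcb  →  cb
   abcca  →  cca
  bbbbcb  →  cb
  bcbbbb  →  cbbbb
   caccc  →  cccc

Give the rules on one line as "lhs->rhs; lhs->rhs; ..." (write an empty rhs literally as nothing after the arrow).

ac->c; bc->c

  | babaab
  | bbab
  | abcb => acb => cb
  | abcca => acca => cca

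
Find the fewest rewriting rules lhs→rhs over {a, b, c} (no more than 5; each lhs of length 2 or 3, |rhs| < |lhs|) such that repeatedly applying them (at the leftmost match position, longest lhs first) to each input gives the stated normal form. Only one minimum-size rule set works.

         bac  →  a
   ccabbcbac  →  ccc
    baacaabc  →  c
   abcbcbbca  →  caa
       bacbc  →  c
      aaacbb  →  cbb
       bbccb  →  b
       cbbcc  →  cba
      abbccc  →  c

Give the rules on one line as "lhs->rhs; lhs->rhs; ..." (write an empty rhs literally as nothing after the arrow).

ab->; ac->c; bc->a; bcc->a

  | bac => bc => a
  | ccabbcbac => ccbcbac => ccabac => ccac => ccc
  | baacaabc => bacaabc => bcaabc => aaabc => aac => ac => c
  | abcbcbbca => cbcbbca => cabbca => cbca => caa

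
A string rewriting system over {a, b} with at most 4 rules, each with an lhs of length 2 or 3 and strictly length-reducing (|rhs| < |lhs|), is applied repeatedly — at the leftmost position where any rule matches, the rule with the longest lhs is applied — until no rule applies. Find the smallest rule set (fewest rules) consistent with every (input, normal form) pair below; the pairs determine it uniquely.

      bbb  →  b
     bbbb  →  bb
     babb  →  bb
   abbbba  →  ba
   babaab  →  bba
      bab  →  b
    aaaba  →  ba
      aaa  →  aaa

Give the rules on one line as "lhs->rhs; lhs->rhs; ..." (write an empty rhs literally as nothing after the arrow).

  | bbb => b
  | bbbb => bb
  | babb => bb
  | abbbba => bbba => ba

ab->; aba->ba; bbb->b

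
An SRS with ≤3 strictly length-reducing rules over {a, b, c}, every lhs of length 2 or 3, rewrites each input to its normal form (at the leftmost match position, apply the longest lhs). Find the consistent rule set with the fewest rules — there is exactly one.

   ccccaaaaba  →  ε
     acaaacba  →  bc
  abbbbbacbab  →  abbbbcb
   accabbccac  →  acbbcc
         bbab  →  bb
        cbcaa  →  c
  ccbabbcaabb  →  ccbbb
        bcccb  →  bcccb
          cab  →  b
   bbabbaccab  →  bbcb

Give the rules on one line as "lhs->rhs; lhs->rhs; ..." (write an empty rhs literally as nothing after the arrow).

  | ccccaaaaba => cccaaaba => ccaaba => caba => ba => ε
  | acaaacba => aaacba => bcba => bc
  | abbbbbacbab => abbbbcbab => abbbbcb
  | accabbccac => acbbccac => acbbcc

aaa->b; ba->; ca->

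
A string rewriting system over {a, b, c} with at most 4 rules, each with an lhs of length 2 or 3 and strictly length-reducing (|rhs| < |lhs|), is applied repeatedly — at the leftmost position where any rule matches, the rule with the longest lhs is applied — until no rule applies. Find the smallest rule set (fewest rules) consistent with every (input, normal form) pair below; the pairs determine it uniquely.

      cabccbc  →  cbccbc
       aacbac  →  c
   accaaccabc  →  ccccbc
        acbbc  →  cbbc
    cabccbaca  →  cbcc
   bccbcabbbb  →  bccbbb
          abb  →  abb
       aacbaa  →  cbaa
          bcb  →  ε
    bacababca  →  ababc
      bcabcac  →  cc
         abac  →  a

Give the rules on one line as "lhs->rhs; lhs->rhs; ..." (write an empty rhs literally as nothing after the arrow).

  | cabccbc => cbccbc
  | aacbac => acbac => cbac => c
  | accaaccabc => ccaaccabc => ccaccabc => ccccabc => ccccbc
  | acbbc => cbbc

ac->c; bac->; bcb->; ca->c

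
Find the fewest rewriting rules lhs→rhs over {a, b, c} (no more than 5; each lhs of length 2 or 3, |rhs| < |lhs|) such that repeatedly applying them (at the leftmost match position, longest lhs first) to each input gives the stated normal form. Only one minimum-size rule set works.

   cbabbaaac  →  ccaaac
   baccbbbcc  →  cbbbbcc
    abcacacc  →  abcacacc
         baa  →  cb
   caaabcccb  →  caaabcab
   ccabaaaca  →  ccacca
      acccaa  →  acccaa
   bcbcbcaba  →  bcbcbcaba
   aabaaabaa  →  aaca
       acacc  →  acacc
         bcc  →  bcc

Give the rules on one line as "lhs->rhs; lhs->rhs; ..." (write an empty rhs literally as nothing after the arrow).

baa->cb; bba->ca; cba->c; ccb->ab

  | cbabbaaac => cbbaaac => ccaaac
  | baccbbbcc => baabbbcc => cbbbbcc
  | abcacacc
  | baa => cb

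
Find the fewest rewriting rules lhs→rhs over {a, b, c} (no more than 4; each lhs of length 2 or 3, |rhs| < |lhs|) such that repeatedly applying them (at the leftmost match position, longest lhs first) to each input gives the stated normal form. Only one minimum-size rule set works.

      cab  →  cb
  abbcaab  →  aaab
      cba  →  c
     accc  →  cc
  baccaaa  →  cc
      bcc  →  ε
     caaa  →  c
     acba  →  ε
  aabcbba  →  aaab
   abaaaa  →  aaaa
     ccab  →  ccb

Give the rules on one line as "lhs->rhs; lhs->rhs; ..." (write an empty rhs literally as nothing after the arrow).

  | cab => cb
  | abbcaab => abaaab => aaab
  | cba => c
  | accc => cc

ac->; ba->; bc->a; ca->c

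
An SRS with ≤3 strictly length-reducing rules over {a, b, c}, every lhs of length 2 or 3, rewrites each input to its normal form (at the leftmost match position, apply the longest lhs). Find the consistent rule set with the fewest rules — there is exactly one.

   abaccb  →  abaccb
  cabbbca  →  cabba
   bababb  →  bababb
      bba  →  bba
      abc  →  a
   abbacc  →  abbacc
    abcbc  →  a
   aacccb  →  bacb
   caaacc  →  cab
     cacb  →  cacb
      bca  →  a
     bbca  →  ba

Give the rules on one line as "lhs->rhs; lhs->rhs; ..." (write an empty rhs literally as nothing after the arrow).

  | abaccb
  | cabbbca => cabba
  | bababb
  | bba

aac->bb; bc->; bcc->ac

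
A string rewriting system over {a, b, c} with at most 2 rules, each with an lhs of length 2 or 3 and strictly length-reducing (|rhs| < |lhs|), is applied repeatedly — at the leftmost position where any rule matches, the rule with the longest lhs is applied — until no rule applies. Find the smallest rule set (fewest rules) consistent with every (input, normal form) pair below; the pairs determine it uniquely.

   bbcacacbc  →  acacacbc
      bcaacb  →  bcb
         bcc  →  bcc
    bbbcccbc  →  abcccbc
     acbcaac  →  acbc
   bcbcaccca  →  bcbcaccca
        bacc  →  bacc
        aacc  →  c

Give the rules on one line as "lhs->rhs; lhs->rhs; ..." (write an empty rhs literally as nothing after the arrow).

  | bbcacacbc => acacacbc
  | bcaacb => bcb
  | bcc
  | bbbcccbc => abcccbc

aac->; bb->a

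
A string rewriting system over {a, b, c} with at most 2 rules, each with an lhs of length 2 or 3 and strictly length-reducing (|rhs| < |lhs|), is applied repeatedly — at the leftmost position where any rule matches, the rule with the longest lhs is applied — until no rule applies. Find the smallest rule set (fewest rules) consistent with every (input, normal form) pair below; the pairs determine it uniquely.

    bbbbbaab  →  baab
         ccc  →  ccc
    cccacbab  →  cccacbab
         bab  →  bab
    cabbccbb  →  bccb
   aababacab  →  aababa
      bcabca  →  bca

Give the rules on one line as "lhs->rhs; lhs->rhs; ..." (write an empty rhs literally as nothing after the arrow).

  | bbbbbaab => bbbbaab => bbbaab => bbaab => baab
  | ccc
  | cccacbab
  | bab

bb->b; cab->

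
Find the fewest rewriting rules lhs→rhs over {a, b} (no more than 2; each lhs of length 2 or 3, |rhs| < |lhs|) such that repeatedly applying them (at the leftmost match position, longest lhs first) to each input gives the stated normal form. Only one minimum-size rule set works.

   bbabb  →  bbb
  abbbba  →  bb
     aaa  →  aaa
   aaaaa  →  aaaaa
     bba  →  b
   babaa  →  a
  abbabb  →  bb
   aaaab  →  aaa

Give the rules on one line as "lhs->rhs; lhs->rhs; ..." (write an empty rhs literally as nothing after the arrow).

  | bbabb => bbb
  | abbbba => bbba => bb
  | aaa
  | aaaaa

ab->; ba->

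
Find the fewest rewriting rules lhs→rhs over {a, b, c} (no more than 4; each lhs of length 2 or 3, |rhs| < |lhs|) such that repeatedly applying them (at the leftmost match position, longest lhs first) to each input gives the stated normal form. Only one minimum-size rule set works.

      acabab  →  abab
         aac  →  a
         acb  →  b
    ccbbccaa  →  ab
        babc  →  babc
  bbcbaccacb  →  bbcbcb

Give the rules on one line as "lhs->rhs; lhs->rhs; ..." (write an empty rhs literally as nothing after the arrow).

  | acabab => abab
  | aac => a
  | acb => b
  | ccbbccaa => abccaa => abca => ab

ac->; ca->; ccb->a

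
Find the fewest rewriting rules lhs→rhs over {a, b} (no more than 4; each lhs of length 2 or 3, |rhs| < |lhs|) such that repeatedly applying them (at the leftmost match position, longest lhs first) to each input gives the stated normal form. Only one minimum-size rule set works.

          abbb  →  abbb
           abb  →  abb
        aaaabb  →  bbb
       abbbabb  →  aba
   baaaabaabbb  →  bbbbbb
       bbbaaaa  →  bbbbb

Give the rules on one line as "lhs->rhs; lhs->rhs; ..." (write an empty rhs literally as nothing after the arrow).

aa->b; aab->b; bab->a

  | abbb
  | abb
  | aaaabb => baabb => bbb
  | abbbabb => abbab => aba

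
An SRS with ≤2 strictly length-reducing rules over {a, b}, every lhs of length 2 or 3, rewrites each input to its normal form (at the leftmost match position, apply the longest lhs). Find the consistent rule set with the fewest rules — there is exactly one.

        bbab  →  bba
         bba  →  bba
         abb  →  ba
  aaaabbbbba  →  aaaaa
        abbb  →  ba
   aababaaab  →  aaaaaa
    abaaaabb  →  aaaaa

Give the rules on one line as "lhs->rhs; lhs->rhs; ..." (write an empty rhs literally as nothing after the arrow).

ab->a; abb->ba

  | bbab => bba
  | bba
  | abb => ba
  | aaaabbbbba => aaababbba => aaaabbba => aaababa => aaaaba => aaaaa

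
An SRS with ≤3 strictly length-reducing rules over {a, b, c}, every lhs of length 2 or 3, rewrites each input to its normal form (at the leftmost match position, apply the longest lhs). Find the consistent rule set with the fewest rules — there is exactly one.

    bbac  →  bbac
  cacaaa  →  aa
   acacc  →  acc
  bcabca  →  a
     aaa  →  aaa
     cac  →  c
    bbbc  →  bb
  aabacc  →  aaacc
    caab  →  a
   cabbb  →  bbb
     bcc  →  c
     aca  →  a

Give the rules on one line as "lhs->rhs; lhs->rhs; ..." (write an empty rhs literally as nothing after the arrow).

ab->a; bc->; ca->

  | bbac
  | cacaaa => caaa => aa
  | acacc => acc
  | bcabca => abca => aca => a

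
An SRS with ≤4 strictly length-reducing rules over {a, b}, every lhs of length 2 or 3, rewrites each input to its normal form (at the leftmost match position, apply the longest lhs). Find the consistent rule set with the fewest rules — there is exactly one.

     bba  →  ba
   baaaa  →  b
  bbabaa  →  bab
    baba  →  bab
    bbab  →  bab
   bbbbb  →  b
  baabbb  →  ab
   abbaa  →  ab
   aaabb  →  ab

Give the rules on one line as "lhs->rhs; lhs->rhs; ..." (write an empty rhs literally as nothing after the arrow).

  | bba => ba
  | baaaa => baa => b
  | bbabaa => babaa => baba => bab
  | baba => bab

aa->; aba->ab; bb->b; bbb->ab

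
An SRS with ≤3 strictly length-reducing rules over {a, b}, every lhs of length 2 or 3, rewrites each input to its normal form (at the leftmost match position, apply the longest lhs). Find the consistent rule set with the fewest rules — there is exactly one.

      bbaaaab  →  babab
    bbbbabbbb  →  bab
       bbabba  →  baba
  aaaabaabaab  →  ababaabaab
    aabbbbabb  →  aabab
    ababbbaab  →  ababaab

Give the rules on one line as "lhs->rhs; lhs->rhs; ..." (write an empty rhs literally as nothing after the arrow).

  | bbaaaab => baaaab => babab
  | bbbbabbbb => bbbabbbb => bbabbbb => babbbb => babbb => babb => bab
  | bbabba => babba => baba
  | aaaabaabaab => ababaabaab

aaa->ab; bb->b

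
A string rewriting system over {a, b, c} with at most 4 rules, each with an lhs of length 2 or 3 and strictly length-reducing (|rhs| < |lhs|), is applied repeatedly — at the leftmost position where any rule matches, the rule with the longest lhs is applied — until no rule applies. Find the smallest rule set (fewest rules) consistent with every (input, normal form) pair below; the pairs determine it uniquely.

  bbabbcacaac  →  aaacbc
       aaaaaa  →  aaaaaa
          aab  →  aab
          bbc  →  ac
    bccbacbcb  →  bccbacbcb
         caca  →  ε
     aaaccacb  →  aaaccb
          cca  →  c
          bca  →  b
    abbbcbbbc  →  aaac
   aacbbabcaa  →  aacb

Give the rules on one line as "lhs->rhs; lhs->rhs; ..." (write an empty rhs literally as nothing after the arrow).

  | bbabbcacaac => aabbcacaac => aaacacaac => aaacaac => aaacbc
  | aaaaaa
  | aab
  | bbc => ac

bb->a; ca->; caa->cb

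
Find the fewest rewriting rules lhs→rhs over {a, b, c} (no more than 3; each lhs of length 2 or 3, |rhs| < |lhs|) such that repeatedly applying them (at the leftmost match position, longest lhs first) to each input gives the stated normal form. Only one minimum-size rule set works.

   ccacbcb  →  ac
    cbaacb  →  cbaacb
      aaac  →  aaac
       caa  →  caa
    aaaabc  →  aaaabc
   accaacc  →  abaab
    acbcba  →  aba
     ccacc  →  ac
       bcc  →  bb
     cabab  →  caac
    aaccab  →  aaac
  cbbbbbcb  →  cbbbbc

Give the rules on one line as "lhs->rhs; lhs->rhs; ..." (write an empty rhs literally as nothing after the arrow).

  | ccacbcb => bacbcb => bacc => bab => ac
  | cbaacb
  | aaac
  | caa

bab->ac; bcb->c; cc->b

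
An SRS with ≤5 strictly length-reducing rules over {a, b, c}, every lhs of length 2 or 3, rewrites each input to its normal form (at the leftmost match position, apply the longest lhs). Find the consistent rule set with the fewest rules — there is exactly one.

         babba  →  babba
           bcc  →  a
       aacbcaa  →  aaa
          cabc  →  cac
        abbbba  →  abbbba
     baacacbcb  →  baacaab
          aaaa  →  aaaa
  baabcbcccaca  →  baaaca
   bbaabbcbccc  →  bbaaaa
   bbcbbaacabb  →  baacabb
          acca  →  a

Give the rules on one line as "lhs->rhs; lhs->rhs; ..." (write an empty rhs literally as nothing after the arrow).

bc->c; cbb->b; cc->a; cca->

  | babba
  | bcc => cc => a
  | aacbcaa => aaccaa => aaa
  | cabc => cac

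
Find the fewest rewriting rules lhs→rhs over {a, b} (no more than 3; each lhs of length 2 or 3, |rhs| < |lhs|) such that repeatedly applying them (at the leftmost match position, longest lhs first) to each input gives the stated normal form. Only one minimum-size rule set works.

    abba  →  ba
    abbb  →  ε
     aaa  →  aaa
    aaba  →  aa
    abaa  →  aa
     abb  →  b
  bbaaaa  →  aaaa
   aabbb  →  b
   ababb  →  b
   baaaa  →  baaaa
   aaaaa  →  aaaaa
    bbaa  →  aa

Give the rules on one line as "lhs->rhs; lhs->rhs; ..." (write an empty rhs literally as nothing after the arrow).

ab->; bb->

  | abba => ba
  | abbb => bb => ε
  | aaa
  | aaba => aa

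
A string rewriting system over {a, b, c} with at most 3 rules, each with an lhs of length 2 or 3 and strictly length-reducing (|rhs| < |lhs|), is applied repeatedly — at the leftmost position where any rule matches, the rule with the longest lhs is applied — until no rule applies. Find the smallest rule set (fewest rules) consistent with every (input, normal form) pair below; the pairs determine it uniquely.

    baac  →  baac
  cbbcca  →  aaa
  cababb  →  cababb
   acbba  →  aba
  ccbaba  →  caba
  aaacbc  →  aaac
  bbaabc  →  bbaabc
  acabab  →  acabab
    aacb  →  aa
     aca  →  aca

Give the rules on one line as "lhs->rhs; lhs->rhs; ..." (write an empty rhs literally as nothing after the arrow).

bcc->aa; cb->

  | baac
  | cbbcca => bcca => aaa
  | cababb
  | acbba => aba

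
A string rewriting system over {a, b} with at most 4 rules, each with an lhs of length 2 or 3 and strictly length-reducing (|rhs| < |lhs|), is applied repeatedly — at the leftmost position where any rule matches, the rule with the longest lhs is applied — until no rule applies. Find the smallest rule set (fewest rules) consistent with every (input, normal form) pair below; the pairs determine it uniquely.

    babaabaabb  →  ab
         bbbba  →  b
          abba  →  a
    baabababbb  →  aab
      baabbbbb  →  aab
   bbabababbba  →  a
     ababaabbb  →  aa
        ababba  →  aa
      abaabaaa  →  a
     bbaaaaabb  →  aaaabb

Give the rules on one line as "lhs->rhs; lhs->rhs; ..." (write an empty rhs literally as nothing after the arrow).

aba->b; baa->bb; bba->; bbb->a

  | babaabaabb => bbabaabb => baabb => bbbb => ab
  | bbbba => aba => b
  | abba => a
  | baabababbb => bbbababbb => aababbb => abbbb => aab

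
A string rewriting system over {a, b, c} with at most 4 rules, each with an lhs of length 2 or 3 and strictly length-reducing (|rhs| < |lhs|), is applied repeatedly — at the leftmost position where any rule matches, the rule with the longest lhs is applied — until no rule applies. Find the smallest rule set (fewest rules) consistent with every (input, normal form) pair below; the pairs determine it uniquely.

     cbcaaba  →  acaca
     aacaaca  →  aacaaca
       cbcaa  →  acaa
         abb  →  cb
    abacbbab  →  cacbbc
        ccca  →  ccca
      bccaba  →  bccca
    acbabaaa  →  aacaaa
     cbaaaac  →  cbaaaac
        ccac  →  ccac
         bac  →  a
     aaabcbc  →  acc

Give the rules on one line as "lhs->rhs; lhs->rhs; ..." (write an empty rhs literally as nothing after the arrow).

  | cbcaaba => acaaba => acaca
  | aacaaca
  | cbcaa => acaa
  | abb => cb

ab->c; bac->a; cbc->ac; ccb->b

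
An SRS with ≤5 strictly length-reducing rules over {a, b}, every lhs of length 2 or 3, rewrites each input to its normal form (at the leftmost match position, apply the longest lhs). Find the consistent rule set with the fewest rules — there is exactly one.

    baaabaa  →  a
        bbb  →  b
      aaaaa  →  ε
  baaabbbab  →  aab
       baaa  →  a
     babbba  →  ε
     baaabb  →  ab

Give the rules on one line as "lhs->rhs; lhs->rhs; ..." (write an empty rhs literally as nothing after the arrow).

  | baaabaa => abaa => a
  | bbb => bb => b
  | aaaaa => baa => ε
  | baaabbbab => abbbab => abbab => aab

aaa->b; baa->; bb->b; bba->a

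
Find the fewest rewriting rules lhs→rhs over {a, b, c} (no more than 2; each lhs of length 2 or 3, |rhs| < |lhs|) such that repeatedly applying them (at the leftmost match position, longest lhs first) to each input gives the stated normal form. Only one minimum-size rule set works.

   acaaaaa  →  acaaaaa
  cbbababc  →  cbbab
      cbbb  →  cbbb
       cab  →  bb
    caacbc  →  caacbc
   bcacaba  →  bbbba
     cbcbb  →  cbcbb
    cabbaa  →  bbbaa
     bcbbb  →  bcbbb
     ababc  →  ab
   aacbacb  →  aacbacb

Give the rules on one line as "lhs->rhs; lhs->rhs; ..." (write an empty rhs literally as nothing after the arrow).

  | acaaaaa
  | cbbababc => cbbab
  | cbbb
  | cab => bb

abc->; cab->bb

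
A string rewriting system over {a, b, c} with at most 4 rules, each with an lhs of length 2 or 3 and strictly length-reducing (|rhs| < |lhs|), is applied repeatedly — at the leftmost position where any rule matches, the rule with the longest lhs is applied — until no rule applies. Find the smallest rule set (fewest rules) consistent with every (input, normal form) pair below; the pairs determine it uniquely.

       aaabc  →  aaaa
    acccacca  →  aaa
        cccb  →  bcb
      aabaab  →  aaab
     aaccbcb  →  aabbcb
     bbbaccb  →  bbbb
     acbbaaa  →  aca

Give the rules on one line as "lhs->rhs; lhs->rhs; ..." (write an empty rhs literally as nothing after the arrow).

  | aaabc => aaaa
  | acccacca => abcacca => aaacca => aaaba => aaa
  | cccb => bcb
  | aabaab => aaab

abc->aa; ba->; cc->b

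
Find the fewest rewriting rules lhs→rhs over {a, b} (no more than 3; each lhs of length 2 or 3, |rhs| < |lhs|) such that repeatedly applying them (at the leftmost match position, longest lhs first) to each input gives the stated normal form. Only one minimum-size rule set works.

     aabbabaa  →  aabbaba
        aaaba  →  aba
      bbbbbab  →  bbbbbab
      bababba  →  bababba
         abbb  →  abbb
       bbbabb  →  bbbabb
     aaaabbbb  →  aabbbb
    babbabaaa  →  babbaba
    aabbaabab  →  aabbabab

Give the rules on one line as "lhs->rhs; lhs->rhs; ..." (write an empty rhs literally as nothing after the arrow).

aaa->a; baa->ba

  | aabbabaa => aabbaba
  | aaaba => aba
  | bbbbbab
  | bababba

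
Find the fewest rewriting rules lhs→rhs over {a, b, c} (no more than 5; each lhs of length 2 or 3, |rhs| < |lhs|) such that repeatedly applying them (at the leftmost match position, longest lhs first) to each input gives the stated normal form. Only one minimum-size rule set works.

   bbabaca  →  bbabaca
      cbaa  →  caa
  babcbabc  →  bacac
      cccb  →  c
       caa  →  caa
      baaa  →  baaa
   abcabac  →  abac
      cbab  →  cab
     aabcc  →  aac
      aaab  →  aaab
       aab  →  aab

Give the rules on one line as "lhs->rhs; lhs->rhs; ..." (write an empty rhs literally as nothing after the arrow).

  | bbabaca
  | cbaa => caa
  | babcbabc => bacbabc => bacabc => bacac
  | cccb => ccb => cb => c

bc->c; bca->; cb->c; cc->c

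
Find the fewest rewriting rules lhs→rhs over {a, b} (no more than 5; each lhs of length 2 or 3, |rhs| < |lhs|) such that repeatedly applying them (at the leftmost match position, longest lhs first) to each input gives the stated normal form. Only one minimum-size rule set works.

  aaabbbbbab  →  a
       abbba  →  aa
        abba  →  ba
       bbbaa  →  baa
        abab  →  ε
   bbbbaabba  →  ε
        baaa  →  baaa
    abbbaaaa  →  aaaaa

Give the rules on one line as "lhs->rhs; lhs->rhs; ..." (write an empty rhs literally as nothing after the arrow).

ab->; aba->b; bb->; bba->aa

  | aaabbbbbab => aabbbbab => abbbab => bbab => aab => a
  | abbba => bba => aa
  | abba => ba
  | bbbaa => baa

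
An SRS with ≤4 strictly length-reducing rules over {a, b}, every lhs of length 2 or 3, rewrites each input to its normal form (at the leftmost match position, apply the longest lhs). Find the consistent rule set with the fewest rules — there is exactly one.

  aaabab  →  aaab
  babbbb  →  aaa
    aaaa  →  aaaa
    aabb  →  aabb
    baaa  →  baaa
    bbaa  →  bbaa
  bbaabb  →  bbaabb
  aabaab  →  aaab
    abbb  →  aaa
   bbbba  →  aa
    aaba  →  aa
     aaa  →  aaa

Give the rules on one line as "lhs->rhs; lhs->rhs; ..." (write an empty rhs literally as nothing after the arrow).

  | aaabab => aaab
  | babbbb => abbb => aaa
  | aaaa
  | aabb

aba->a; bab->a; bbb->aa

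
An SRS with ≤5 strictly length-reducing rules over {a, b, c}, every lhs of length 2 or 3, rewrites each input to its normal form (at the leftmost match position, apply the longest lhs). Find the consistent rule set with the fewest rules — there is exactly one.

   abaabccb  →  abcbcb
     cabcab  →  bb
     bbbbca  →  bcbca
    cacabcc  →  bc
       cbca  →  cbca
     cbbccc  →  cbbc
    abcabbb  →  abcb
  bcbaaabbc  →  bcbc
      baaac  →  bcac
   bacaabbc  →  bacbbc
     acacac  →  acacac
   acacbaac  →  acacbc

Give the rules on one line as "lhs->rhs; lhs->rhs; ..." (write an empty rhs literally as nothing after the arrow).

aa->c; bbb->bc; cab->b; cc->c

  | abaabccb => abcbccb => abcbcb
  | cabcab => bcab => bb
  | bbbbca => bcbca
  | cacabcc => cabcc => bcc => bc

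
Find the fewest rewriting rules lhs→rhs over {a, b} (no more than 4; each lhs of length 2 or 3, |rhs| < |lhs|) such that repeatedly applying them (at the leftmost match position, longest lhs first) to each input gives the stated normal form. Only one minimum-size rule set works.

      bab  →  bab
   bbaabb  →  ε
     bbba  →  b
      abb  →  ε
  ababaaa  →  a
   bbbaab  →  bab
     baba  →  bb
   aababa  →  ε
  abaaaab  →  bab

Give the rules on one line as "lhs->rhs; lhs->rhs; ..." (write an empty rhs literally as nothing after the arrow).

  | bab
  | bbaabb => abb => ε
  | bbba => b
  | abb => ε

aa->a; aba->b; abb->; bba->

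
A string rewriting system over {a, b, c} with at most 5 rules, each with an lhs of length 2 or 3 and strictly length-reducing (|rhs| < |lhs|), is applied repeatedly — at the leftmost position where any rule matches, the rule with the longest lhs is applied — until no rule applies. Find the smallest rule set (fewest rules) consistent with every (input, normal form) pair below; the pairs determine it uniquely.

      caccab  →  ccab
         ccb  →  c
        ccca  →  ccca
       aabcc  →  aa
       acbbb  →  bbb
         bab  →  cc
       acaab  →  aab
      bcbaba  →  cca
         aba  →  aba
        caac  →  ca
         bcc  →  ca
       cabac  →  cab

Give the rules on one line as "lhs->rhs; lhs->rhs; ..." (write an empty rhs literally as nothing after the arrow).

  | caccab => ccab
  | ccb => c
  | ccca
  | aabcc => aaca => aa

ac->; bab->cc; bcc->ca; cb->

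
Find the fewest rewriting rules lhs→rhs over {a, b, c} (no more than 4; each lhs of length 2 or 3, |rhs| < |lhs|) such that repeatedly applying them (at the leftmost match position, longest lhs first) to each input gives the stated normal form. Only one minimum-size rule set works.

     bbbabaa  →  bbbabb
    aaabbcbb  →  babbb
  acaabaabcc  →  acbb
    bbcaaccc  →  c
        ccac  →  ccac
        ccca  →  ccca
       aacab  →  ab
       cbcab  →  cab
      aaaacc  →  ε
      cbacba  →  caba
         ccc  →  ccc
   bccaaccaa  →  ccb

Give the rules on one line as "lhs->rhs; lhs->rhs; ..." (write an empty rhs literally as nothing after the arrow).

aa->b; bac->a; bc->

  | bbbabaa => bbbabb
  | aaabbcbb => babbcbb => babbb
  | acaabaabcc => acbbaabcc => acbbbbcc => acbbbc => acbb
  | bbcaaccc => baaccc => bbccc => bcc => c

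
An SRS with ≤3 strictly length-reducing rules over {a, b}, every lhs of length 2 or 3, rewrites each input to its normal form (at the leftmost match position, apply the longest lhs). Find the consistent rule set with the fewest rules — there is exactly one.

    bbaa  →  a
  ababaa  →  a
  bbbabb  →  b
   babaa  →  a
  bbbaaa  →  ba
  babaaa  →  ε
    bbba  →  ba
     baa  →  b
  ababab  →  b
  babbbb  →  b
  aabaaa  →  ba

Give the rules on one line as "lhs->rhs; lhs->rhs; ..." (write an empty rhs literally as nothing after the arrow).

  | bbaa => aaa => a
  | ababaa => babaa => bbaa => aaa => a
  | bbbabb => ababb => babb => bbb => ab => b
  | babaa => bbaa => aaa => a

aa->; ab->b; bb->a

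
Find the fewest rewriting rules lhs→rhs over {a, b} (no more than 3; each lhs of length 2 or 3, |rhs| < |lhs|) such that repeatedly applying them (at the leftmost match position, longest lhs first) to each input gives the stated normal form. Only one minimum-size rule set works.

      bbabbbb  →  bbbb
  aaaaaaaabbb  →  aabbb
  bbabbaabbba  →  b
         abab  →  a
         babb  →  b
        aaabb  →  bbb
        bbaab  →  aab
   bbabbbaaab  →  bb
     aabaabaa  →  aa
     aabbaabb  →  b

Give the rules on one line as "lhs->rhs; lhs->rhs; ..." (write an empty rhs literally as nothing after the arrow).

  | bbabbbb => bbbb
  | aaaaaaaabbb => baaaaabbb => aaaaabbb => baabbb => aabbb
  | bbabbaabbba => bbaabbba => baabbba => aabbba => aabba => aaba => aaa => b
  | abab => a

aaa->b; ba->a; bab->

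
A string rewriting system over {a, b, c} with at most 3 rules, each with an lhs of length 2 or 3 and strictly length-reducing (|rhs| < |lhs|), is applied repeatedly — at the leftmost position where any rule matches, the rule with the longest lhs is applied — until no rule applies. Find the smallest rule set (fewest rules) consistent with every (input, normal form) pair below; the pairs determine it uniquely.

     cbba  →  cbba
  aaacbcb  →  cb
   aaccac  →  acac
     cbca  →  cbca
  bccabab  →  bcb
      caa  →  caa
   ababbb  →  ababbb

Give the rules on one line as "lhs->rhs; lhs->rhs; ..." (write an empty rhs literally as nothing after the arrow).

  | cbba
  | aaacbcb => aabcb => cb
  | aaccac => acac
  | cbca

aab->; aac->a; cab->ba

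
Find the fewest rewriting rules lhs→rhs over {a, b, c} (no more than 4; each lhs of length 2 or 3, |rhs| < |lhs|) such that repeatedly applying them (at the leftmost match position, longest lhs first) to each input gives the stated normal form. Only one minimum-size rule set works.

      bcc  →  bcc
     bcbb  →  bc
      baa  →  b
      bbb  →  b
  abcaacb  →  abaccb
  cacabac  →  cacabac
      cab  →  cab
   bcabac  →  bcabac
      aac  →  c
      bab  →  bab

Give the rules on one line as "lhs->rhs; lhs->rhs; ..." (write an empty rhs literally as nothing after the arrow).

aa->; bb->; caa->ac

  | bcc
  | bcbb => bc
  | baa => b
  | bbb => b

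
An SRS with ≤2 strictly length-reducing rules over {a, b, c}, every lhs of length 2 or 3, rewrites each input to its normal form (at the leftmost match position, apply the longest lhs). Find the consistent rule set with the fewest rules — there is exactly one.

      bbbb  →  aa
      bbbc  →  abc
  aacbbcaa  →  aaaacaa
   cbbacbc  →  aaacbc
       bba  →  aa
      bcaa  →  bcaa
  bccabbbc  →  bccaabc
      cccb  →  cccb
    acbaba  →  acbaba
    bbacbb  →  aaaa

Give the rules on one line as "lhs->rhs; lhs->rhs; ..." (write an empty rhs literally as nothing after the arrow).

  | bbbb => abb => aa
  | bbbc => abc
  | aacbbcaa => aaaacaa
  | cbbacbc => aaacbc

bb->a; cbb->aa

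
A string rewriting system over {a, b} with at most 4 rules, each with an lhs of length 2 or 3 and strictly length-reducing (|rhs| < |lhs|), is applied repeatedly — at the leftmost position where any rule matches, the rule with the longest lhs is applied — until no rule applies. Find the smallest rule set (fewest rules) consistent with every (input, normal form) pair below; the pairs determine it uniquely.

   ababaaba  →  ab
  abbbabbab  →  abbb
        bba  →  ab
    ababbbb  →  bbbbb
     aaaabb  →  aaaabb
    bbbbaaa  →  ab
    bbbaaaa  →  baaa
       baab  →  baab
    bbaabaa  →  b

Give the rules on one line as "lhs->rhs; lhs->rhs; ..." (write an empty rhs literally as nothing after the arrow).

aba->b; bab->b; bba->ab

  | ababaaba => bbaaba => ababa => bba => ab
  | abbbabbab => ababbbab => bbbbab => bbabb => abbb
  | bba => ab
  | ababbbb => bbbbb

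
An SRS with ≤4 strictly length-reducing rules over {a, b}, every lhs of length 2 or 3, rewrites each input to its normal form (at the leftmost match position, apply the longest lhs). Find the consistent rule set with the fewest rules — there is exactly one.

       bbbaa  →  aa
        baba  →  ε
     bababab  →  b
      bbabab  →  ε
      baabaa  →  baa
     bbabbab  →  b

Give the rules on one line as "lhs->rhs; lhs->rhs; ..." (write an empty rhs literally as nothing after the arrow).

  | bbbaa => abaa => bba => aa
  | baba => bbb => ab => ε
  | bababab => bbbbab => abbab => bab => b
  | bbabab => aabab => ab => ε

aab->; ab->; aba->bb; bb->a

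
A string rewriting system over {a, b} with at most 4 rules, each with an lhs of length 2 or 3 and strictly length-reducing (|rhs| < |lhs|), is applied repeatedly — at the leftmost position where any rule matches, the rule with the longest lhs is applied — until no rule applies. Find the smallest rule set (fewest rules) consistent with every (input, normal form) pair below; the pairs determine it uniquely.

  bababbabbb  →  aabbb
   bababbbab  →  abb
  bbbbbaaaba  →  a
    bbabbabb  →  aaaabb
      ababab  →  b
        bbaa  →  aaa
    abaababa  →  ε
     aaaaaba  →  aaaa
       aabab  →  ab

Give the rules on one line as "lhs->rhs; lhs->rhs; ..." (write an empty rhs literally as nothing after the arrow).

  | bababbabbb => babbabbb => bbabbb => aabbb
  | bababbbab => babbbab => bbbab => baab => abb
  | bbbbbaaaba => bbbaaaaba => baaaaaba => abaaaba => aaba => a
  | bbabbabb => aabbabb => aaaabb

aba->; ba->; baa->ab; bba->aa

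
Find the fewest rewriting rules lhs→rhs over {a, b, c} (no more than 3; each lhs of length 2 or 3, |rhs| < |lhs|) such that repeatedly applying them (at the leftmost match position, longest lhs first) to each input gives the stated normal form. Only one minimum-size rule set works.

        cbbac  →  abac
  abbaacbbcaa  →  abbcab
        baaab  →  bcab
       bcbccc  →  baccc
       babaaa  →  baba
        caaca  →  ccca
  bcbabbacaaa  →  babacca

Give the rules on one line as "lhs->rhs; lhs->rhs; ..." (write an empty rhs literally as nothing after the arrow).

  | cbbac => abac
  | abbaacbbcaa => abbccbbcaa => abbcabcaa => abbcabaa => abbcabc => abbcab
  | baaab => bcab
  | bcbccc => baccc

aa->c; abc->ab; cb->a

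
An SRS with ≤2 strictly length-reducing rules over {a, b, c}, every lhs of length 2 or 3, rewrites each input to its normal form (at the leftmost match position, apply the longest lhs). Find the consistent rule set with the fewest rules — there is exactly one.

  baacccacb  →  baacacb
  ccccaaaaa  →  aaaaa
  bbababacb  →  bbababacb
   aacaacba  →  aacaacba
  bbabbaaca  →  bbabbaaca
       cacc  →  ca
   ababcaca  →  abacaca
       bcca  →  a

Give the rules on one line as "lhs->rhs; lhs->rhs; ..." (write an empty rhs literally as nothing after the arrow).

bc->c; cc->

  | baacccacb => baacacb
  | ccccaaaaa => ccaaaaa => aaaaa
  | bbababacb
  | aacaacba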